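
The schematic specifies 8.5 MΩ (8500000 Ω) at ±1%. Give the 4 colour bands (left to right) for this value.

grey, green, green, brown

8500000 Ω = 85 × 10^5.
8 → grey
5 → green
Multiplier 10^5 → green.
±1% tolerance → brown.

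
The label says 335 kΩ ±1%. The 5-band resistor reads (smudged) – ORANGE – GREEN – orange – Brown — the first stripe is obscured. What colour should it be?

orange

335000 Ω = 335 × 10^3.
The first band gives digit 3 of the significand, and 3 is orange.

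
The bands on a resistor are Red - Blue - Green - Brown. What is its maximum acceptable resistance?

Red → 2 (first significant figure)
Blue → 6 (second significant figure)
Green → ×10^5 multiplier
Brown → ±1% tolerance
26 × 100000 = 2600000 Ω
Maximum = 2600000 × (1 + 1/100) = 2626000 Ω.

2626000 Ω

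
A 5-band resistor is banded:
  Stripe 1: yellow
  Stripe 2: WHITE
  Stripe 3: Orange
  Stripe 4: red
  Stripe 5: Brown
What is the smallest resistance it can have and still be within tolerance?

Yellow → 4 (first significant figure)
White → 9 (second significant figure)
Orange → 3 (third significant figure)
Red → ×10^2 multiplier
Brown → ±1% tolerance
493 × 100 = 49300 Ω
Smallest = 49300 × (1 − 1/100) = 48807 Ω.

48807 Ω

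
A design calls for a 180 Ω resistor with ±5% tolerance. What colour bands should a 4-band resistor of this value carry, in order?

180 Ω = 18 × 10^1.
1 → brown
8 → grey
Multiplier 10^1 → brown.
±5% tolerance → gold.

brown, grey, brown, gold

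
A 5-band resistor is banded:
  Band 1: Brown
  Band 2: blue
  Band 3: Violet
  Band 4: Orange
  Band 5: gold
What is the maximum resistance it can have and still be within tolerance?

Brown → 1 (first significant figure)
Blue → 6 (second significant figure)
Violet → 7 (third significant figure)
Orange → ×10^3 multiplier
Gold → ±5% tolerance
167 × 1000 = 167000 Ω
Maximum = 167000 × (1 + 5/100) = 175350 Ω.

175350 Ω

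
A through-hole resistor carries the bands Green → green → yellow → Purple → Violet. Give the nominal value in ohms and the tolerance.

5540000000 Ω ±0.1%

Green → 5 (first significant figure)
Green → 5 (second significant figure)
Yellow → 4 (third significant figure)
Violet → ×10^7 multiplier
Violet → ±0.1% tolerance
554 × 10000000 = 5540000000 Ω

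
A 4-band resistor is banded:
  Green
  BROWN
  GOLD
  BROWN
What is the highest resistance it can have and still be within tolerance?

5.151 Ω

Green → 5 (first significant figure)
Brown → 1 (second significant figure)
Gold → ×0.1 multiplier
Brown → ±1% tolerance
51 × 0.1 = 5.1 Ω
Highest = 5.1 × (1 + 1/100) = 5.151 Ω.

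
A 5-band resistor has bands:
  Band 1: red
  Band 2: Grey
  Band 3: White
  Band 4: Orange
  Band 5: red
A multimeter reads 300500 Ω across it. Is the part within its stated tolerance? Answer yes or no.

no

Red → 2 (first significant figure)
Grey → 8 (second significant figure)
White → 9 (third significant figure)
Orange → ×10^3 multiplier
Red → ±2% tolerance
289 × 1000 = 289000 Ω
Allowed range: 283220 Ω to 294780 Ω.
300500 Ω lies outside that range.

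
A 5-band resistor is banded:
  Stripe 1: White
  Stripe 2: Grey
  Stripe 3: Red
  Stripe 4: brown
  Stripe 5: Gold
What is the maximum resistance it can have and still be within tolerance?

White → 9 (first significant figure)
Grey → 8 (second significant figure)
Red → 2 (third significant figure)
Brown → ×10 multiplier
Gold → ±5% tolerance
982 × 10 = 9820 Ω
Maximum = 9820 × (1 + 5/100) = 10311 Ω.

10311 Ω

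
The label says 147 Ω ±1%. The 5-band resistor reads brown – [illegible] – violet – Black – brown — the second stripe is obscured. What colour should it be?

147 Ω = 147 × 10^0.
The second band gives digit 4 of the significand, and 4 is yellow.

yellow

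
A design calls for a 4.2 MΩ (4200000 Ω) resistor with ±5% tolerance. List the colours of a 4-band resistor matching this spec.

yellow, red, green, gold

4200000 Ω = 42 × 10^5.
4 → yellow
2 → red
Multiplier 10^5 → green.
±5% tolerance → gold.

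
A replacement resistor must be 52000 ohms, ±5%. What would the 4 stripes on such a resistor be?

52000 Ω = 52 × 10^3.
5 → green
2 → red
Multiplier 10^3 → orange.
±5% tolerance → gold.

green, red, orange, gold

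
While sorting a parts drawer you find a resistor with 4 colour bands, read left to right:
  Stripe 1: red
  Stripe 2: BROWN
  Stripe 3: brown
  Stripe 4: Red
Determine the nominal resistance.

Red → 2 (first significant figure)
Brown → 1 (second significant figure)
Brown → ×10 multiplier
21 × 10 = 210 Ω

210 Ω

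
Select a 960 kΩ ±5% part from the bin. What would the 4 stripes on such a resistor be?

960000 Ω = 96 × 10^4.
9 → white
6 → blue
Multiplier 10^4 → yellow.
±5% tolerance → gold.

white, blue, yellow, gold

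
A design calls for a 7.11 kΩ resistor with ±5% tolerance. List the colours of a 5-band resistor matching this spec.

7110 Ω = 711 × 10^1.
7 → violet
1 → brown
1 → brown
Multiplier 10^1 → brown.
±5% tolerance → gold.

violet, brown, brown, brown, gold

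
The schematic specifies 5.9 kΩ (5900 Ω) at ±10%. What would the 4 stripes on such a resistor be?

5900 Ω = 59 × 10^2.
5 → green
9 → white
Multiplier 10^2 → red.
±10% tolerance → silver.

green, white, red, silver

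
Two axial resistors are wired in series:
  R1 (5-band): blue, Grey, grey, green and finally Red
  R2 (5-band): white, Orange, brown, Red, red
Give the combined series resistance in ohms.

R1: blue, grey, grey → 688; green ×10^5 → 68800000 Ω.
R2: white, orange, brown → 931; red ×10^2 → 93100 Ω.
Series: 68800000 + 93100 = 68893100 Ω.

68893100 Ω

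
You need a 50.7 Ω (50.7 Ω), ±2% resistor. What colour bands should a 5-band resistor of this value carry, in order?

green, black, violet, gold, red

50.7 Ω = 507 × 10^-1.
5 → green
0 → black
7 → violet
Multiplier 10^-1 → gold.
±2% tolerance → red.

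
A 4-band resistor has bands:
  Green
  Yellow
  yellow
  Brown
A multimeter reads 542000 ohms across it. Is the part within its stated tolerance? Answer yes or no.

yes

Green → 5 (first significant figure)
Yellow → 4 (second significant figure)
Yellow → ×10^4 multiplier
Brown → ±1% tolerance
54 × 10000 = 540000 Ω
Allowed range: 534600 Ω to 545400 Ω.
542000 ohms lies inside that range.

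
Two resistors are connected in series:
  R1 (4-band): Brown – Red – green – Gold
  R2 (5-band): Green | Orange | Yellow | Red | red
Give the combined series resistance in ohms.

1253400 Ω

R1: brown, red → 12; green ×10^5 → 1200000 Ω.
R2: green, orange, yellow → 534; red ×10^2 → 53400 Ω.
Series: 1200000 + 53400 = 1253400 Ω.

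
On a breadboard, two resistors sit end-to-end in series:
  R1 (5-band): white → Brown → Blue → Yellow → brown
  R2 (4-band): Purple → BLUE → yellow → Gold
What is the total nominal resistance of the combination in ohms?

9920000 Ω

R1: white, brown, blue → 916; yellow ×10^4 → 9160000 Ω.
R2: violet, blue → 76; yellow ×10^4 → 760000 Ω.
Series: 9160000 + 760000 = 9920000 Ω.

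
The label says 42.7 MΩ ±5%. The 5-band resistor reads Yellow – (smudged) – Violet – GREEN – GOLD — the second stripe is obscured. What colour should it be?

42700000 Ω = 427 × 10^5.
The second band gives digit 2 of the significand, and 2 is red.

red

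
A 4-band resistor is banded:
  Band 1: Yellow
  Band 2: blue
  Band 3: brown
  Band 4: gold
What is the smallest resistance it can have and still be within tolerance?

437 Ω

Yellow → 4 (first significant figure)
Blue → 6 (second significant figure)
Brown → ×10 multiplier
Gold → ±5% tolerance
46 × 10 = 460 Ω
Smallest = 460 × (1 − 5/100) = 437 Ω.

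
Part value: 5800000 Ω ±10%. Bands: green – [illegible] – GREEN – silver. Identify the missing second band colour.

5800000 Ω = 58 × 10^5.
The second band gives digit 8 of the significand, and 8 is grey.

grey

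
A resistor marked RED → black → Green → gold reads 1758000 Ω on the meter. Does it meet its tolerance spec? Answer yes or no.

Red → 2 (first significant figure)
Black → 0 (second significant figure)
Green → ×10^5 multiplier
Gold → ±5% tolerance
20 × 100000 = 2000000 Ω
Allowed range: 1900000 Ω to 2100000 Ω.
1758000 Ω lies outside that range.

no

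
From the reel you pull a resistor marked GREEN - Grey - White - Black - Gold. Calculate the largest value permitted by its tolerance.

618.45 Ω

Green → 5 (first significant figure)
Grey → 8 (second significant figure)
White → 9 (third significant figure)
Black → ×1 multiplier
Gold → ±5% tolerance
589 × 1 = 589 Ω
Largest = 589 × (1 + 5/100) = 618.45 Ω.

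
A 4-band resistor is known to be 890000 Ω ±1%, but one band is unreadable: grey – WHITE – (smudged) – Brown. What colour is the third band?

yellow

890000 Ω = 89 × 10^4.
The third band is the multiplier, 10^4, which is yellow.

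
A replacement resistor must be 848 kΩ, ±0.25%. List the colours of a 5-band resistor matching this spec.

848000 Ω = 848 × 10^3.
8 → grey
4 → yellow
8 → grey
Multiplier 10^3 → orange.
±0.25% tolerance → blue.

grey, yellow, grey, orange, blue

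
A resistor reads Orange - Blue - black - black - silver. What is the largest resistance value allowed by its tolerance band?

Orange → 3 (first significant figure)
Blue → 6 (second significant figure)
Black → 0 (third significant figure)
Black → ×1 multiplier
Silver → ±10% tolerance
360 × 1 = 360 Ω
Largest = 360 × (1 + 10/100) = 396 Ω.

396 Ω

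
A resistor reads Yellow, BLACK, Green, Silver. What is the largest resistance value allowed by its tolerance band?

Yellow → 4 (first significant figure)
Black → 0 (second significant figure)
Green → ×10^5 multiplier
Silver → ±10% tolerance
40 × 100000 = 4000000 Ω
Largest = 4000000 × (1 + 10/100) = 4400000 Ω.

4400000 Ω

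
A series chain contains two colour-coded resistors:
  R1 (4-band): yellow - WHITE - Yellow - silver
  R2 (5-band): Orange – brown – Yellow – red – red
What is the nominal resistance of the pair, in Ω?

521400 Ω

R1: yellow, white → 49; yellow ×10^4 → 490000 Ω.
R2: orange, brown, yellow → 314; red ×10^2 → 31400 Ω.
Series: 490000 + 31400 = 521400 Ω.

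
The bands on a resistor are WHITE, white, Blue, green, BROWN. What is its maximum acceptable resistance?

100596000 Ω

White → 9 (first significant figure)
White → 9 (second significant figure)
Blue → 6 (third significant figure)
Green → ×10^5 multiplier
Brown → ±1% tolerance
996 × 100000 = 99600000 Ω
Maximum = 99600000 × (1 + 1/100) = 100596000 Ω.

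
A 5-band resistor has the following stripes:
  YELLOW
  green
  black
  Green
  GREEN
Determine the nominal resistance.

Yellow → 4 (first significant figure)
Green → 5 (second significant figure)
Black → 0 (third significant figure)
Green → ×10^5 multiplier
450 × 100000 = 45000000 Ω

45000000 Ω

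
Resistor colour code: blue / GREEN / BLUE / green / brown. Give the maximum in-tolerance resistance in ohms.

66256000 Ω

Blue → 6 (first significant figure)
Green → 5 (second significant figure)
Blue → 6 (third significant figure)
Green → ×10^5 multiplier
Brown → ±1% tolerance
656 × 100000 = 65600000 Ω
Maximum = 65600000 × (1 + 1/100) = 66256000 Ω.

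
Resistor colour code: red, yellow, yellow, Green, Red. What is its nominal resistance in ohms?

24400000 Ω

Red → 2 (first significant figure)
Yellow → 4 (second significant figure)
Yellow → 4 (third significant figure)
Green → ×10^5 multiplier
244 × 100000 = 24400000 Ω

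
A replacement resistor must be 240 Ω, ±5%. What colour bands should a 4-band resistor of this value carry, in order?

red, yellow, brown, gold

240 Ω = 24 × 10^1.
2 → red
4 → yellow
Multiplier 10^1 → brown.
±5% tolerance → gold.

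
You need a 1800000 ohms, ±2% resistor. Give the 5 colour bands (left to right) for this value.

1800000 Ω = 180 × 10^4.
1 → brown
8 → grey
0 → black
Multiplier 10^4 → yellow.
±2% tolerance → red.

brown, grey, black, yellow, red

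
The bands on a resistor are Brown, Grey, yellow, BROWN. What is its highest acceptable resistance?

181800 Ω

Brown → 1 (first significant figure)
Grey → 8 (second significant figure)
Yellow → ×10^4 multiplier
Brown → ±1% tolerance
18 × 10000 = 180000 Ω
Highest = 180000 × (1 + 1/100) = 181800 Ω.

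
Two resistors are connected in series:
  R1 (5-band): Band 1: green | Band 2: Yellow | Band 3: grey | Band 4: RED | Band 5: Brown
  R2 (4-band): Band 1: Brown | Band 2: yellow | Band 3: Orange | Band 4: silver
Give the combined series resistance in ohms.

68800 Ω

R1: green, yellow, grey → 548; red ×10^2 → 54800 Ω.
R2: brown, yellow → 14; orange ×10^3 → 14000 Ω.
Series: 54800 + 14000 = 68800 Ω.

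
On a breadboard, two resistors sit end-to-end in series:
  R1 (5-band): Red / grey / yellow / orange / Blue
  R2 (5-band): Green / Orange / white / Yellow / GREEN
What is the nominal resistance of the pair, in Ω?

5674000 Ω

R1: red, grey, yellow → 284; orange ×10^3 → 284000 Ω.
R2: green, orange, white → 539; yellow ×10^4 → 5390000 Ω.
Series: 284000 + 5390000 = 5674000 Ω.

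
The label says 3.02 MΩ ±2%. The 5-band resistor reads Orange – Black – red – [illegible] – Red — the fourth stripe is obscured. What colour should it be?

3020000 Ω = 302 × 10^4.
The fourth band is the multiplier, 10^4, which is yellow.

yellow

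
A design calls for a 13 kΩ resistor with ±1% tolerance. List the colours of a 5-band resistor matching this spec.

brown, orange, black, red, brown

13000 Ω = 130 × 10^2.
1 → brown
3 → orange
0 → black
Multiplier 10^2 → red.
±1% tolerance → brown.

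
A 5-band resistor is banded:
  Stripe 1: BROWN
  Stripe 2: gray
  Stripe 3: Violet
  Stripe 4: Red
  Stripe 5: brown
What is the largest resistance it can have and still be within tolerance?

18887 Ω

Brown → 1 (first significant figure)
Grey → 8 (second significant figure)
Violet → 7 (third significant figure)
Red → ×10^2 multiplier
Brown → ±1% tolerance
187 × 100 = 18700 Ω
Largest = 18700 × (1 + 1/100) = 18887 Ω.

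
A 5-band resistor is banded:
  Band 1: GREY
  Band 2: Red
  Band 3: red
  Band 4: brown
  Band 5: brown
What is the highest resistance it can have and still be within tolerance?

Grey → 8 (first significant figure)
Red → 2 (second significant figure)
Red → 2 (third significant figure)
Brown → ×10 multiplier
Brown → ±1% tolerance
822 × 10 = 8220 Ω
Highest = 8220 × (1 + 1/100) = 8302.2 Ω.

8302.2 Ω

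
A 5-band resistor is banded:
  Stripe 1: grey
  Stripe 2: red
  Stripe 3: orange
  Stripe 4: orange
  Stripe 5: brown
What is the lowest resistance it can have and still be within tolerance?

Grey → 8 (first significant figure)
Red → 2 (second significant figure)
Orange → 3 (third significant figure)
Orange → ×10^3 multiplier
Brown → ±1% tolerance
823 × 1000 = 823000 Ω
Lowest = 823000 × (1 − 1/100) = 814770 Ω.

814770 Ω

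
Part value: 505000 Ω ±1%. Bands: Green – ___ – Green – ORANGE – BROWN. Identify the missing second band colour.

black

505000 Ω = 505 × 10^3.
The second band gives digit 0 of the significand, and 0 is black.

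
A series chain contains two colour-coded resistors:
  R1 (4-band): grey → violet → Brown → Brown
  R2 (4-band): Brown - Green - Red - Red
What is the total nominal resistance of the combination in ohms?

R1: grey, violet → 87; brown ×10 → 870 Ω.
R2: brown, green → 15; red ×10^2 → 1500 Ω.
Series: 870 + 1500 = 2370 Ω.

2370 Ω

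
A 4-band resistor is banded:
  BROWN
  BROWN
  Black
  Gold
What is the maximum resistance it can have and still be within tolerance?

Brown → 1 (first significant figure)
Brown → 1 (second significant figure)
Black → ×1 multiplier
Gold → ±5% tolerance
11 × 1 = 11 Ω
Maximum = 11 × (1 + 5/100) = 11.55 Ω.

11.55 Ω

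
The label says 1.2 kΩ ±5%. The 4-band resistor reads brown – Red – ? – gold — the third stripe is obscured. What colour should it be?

1200 Ω = 12 × 10^2.
The third band is the multiplier, 10^2, which is red.

red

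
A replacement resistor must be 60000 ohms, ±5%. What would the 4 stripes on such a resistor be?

blue, black, orange, gold

60000 Ω = 60 × 10^3.
6 → blue
0 → black
Multiplier 10^3 → orange.
±5% tolerance → gold.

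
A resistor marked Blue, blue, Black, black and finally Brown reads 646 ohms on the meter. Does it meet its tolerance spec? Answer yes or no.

no

Blue → 6 (first significant figure)
Blue → 6 (second significant figure)
Black → 0 (third significant figure)
Black → ×1 multiplier
Brown → ±1% tolerance
660 × 1 = 660 Ω
Allowed range: 653.4 Ω to 666.6 Ω.
646 ohms lies outside that range.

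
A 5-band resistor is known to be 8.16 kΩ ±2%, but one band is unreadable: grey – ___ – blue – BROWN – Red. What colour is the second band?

8160 Ω = 816 × 10^1.
The second band gives digit 1 of the significand, and 1 is brown.

brown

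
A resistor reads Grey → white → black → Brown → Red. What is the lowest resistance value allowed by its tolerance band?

Grey → 8 (first significant figure)
White → 9 (second significant figure)
Black → 0 (third significant figure)
Brown → ×10 multiplier
Red → ±2% tolerance
890 × 10 = 8900 Ω
Lowest = 8900 × (1 − 2/100) = 8722 Ω.

8722 Ω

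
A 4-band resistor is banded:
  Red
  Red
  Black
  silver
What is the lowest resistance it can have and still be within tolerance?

19.8 Ω

Red → 2 (first significant figure)
Red → 2 (second significant figure)
Black → ×1 multiplier
Silver → ±10% tolerance
22 × 1 = 22 Ω
Lowest = 22 × (1 − 10/100) = 19.8 Ω.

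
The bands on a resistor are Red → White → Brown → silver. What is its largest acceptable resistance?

319 Ω

Red → 2 (first significant figure)
White → 9 (second significant figure)
Brown → ×10 multiplier
Silver → ±10% tolerance
29 × 10 = 290 Ω
Largest = 290 × (1 + 10/100) = 319 Ω.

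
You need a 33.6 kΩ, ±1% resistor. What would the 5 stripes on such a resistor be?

33600 Ω = 336 × 10^2.
3 → orange
3 → orange
6 → blue
Multiplier 10^2 → red.
±1% tolerance → brown.

orange, orange, blue, red, brown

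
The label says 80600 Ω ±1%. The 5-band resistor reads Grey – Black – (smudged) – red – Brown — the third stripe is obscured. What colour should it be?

blue

80600 Ω = 806 × 10^2.
The third band gives digit 6 of the significand, and 6 is blue.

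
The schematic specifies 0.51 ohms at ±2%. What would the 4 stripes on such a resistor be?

0.51 Ω = 51 × 10^-2.
5 → green
1 → brown
Multiplier 10^-2 → silver.
±2% tolerance → red.

green, brown, silver, red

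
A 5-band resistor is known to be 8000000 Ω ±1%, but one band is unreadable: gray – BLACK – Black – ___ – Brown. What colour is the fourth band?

8000000 Ω = 800 × 10^4.
The fourth band is the multiplier, 10^4, which is yellow.

yellow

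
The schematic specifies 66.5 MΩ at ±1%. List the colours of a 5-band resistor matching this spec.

66500000 Ω = 665 × 10^5.
6 → blue
6 → blue
5 → green
Multiplier 10^5 → green.
±1% tolerance → brown.

blue, blue, green, green, brown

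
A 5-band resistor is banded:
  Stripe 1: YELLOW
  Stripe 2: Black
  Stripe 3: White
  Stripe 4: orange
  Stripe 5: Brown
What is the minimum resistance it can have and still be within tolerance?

404910 Ω

Yellow → 4 (first significant figure)
Black → 0 (second significant figure)
White → 9 (third significant figure)
Orange → ×10^3 multiplier
Brown → ±1% tolerance
409 × 1000 = 409000 Ω
Minimum = 409000 × (1 − 1/100) = 404910 Ω.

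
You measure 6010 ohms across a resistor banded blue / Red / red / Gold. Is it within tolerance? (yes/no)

Blue → 6 (first significant figure)
Red → 2 (second significant figure)
Red → ×10^2 multiplier
Gold → ±5% tolerance
62 × 100 = 6200 Ω
Allowed range: 5890 Ω to 6510 Ω.
6010 ohms lies inside that range.

yes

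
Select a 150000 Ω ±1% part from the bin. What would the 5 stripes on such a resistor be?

150000 Ω = 150 × 10^3.
1 → brown
5 → green
0 → black
Multiplier 10^3 → orange.
±1% tolerance → brown.

brown, green, black, orange, brown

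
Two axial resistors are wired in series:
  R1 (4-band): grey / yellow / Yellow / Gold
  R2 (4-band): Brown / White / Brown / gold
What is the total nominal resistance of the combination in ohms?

R1: grey, yellow → 84; yellow ×10^4 → 840000 Ω.
R2: brown, white → 19; brown ×10 → 190 Ω.
Series: 840000 + 190 = 840190 Ω.

840190 Ω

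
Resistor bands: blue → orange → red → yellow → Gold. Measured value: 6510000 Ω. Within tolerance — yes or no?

Blue → 6 (first significant figure)
Orange → 3 (second significant figure)
Red → 2 (third significant figure)
Yellow → ×10^4 multiplier
Gold → ±5% tolerance
632 × 10000 = 6320000 Ω
Allowed range: 6004000 Ω to 6636000 Ω.
6510000 Ω lies inside that range.

yes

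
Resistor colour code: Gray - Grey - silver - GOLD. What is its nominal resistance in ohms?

Grey → 8 (first significant figure)
Grey → 8 (second significant figure)
Silver → ×0.01 multiplier
88 × 0.01 = 0.88 Ω

0.88 Ω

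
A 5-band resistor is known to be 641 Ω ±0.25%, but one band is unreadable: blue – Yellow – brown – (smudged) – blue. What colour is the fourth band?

641 Ω = 641 × 10^0.
The fourth band is the multiplier, 10^0, which is black.

black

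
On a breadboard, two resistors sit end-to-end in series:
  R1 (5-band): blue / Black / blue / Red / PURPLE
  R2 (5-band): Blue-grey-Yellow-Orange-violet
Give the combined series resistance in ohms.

744600 Ω

R1: blue, black, blue → 606; red ×10^2 → 60600 Ω.
R2: blue, grey, yellow → 684; orange ×10^3 → 684000 Ω.
Series: 60600 + 684000 = 744600 Ω.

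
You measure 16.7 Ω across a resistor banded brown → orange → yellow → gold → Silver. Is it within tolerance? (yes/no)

no

Brown → 1 (first significant figure)
Orange → 3 (second significant figure)
Yellow → 4 (third significant figure)
Gold → ×0.1 multiplier
Silver → ±10% tolerance
134 × 0.1 = 13.4 Ω
Allowed range: 12.06 Ω to 14.74 Ω.
16.7 Ω lies outside that range.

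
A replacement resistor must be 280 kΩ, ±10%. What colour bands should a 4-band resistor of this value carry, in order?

red, grey, yellow, silver

280000 Ω = 28 × 10^4.
2 → red
8 → grey
Multiplier 10^4 → yellow.
±10% tolerance → silver.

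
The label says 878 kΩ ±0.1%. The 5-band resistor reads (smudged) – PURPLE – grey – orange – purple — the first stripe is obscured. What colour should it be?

grey

878000 Ω = 878 × 10^3.
The first band gives digit 8 of the significand, and 8 is grey.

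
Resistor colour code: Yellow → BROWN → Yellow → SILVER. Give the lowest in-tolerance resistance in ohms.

Yellow → 4 (first significant figure)
Brown → 1 (second significant figure)
Yellow → ×10^4 multiplier
Silver → ±10% tolerance
41 × 10000 = 410000 Ω
Lowest = 410000 × (1 − 10/100) = 369000 Ω.

369000 Ω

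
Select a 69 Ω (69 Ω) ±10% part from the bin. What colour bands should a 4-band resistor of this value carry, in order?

blue, white, black, silver

69 Ω = 69 × 10^0.
6 → blue
9 → white
Multiplier 10^0 → black.
±10% tolerance → silver.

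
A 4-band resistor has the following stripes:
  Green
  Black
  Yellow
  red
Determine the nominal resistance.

Green → 5 (first significant figure)
Black → 0 (second significant figure)
Yellow → ×10^4 multiplier
50 × 10000 = 500000 Ω

500000 Ω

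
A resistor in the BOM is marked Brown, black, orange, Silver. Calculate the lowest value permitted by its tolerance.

Brown → 1 (first significant figure)
Black → 0 (second significant figure)
Orange → ×10^3 multiplier
Silver → ±10% tolerance
10 × 1000 = 10000 Ω
Lowest = 10000 × (1 − 10/100) = 9000 Ω.

9000 Ω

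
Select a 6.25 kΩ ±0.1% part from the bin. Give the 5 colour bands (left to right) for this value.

6250 Ω = 625 × 10^1.
6 → blue
2 → red
5 → green
Multiplier 10^1 → brown.
±0.1% tolerance → violet.

blue, red, green, brown, violet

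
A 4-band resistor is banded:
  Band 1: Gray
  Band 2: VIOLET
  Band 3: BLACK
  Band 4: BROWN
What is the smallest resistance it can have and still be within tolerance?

86.13 Ω

Grey → 8 (first significant figure)
Violet → 7 (second significant figure)
Black → ×1 multiplier
Brown → ±1% tolerance
87 × 1 = 87 Ω
Smallest = 87 × (1 − 1/100) = 86.13 Ω.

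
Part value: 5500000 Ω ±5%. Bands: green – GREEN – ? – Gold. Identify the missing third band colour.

5500000 Ω = 55 × 10^5.
The third band is the multiplier, 10^5, which is green.

green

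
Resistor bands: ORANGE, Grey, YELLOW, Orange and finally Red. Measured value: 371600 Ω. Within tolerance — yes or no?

no

Orange → 3 (first significant figure)
Grey → 8 (second significant figure)
Yellow → 4 (third significant figure)
Orange → ×10^3 multiplier
Red → ±2% tolerance
384 × 1000 = 384000 Ω
Allowed range: 376320 Ω to 391680 Ω.
371600 Ω lies outside that range.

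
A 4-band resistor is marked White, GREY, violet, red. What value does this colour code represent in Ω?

White → 9 (first significant figure)
Grey → 8 (second significant figure)
Violet → ×10^7 multiplier
98 × 10000000 = 980000000 Ω

980000000 Ω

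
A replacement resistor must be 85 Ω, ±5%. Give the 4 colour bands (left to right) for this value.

85 Ω = 85 × 10^0.
8 → grey
5 → green
Multiplier 10^0 → black.
±5% tolerance → gold.

grey, green, black, gold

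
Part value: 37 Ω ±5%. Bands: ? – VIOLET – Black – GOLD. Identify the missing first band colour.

37 Ω = 37 × 10^0.
The first band gives digit 3 of the significand, and 3 is orange.

orange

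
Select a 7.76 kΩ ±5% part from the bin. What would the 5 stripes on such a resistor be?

violet, violet, blue, brown, gold

7760 Ω = 776 × 10^1.
7 → violet
7 → violet
6 → blue
Multiplier 10^1 → brown.
±5% tolerance → gold.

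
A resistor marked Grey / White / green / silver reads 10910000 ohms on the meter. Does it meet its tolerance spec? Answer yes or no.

no

Grey → 8 (first significant figure)
White → 9 (second significant figure)
Green → ×10^5 multiplier
Silver → ±10% tolerance
89 × 100000 = 8900000 Ω
Allowed range: 8010000 Ω to 9790000 Ω.
10910000 ohms lies outside that range.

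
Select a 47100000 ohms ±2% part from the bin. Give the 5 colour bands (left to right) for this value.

47100000 Ω = 471 × 10^5.
4 → yellow
7 → violet
1 → brown
Multiplier 10^5 → green.
±2% tolerance → red.

yellow, violet, brown, green, red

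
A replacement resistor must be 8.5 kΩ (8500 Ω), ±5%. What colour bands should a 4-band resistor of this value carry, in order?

grey, green, red, gold

8500 Ω = 85 × 10^2.
8 → grey
5 → green
Multiplier 10^2 → red.
±5% tolerance → gold.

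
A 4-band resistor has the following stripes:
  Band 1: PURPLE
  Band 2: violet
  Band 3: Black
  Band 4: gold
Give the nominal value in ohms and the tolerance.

Violet → 7 (first significant figure)
Violet → 7 (second significant figure)
Black → ×1 multiplier
Gold → ±5% tolerance
77 × 1 = 77 Ω

77 Ω ±5%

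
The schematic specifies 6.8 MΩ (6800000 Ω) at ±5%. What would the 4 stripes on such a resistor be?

blue, grey, green, gold

6800000 Ω = 68 × 10^5.
6 → blue
8 → grey
Multiplier 10^5 → green.
±5% tolerance → gold.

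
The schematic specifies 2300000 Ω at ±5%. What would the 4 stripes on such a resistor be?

2300000 Ω = 23 × 10^5.
2 → red
3 → orange
Multiplier 10^5 → green.
±5% tolerance → gold.

red, orange, green, gold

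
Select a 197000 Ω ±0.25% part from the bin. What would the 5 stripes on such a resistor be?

197000 Ω = 197 × 10^3.
1 → brown
9 → white
7 → violet
Multiplier 10^3 → orange.
±0.25% tolerance → blue.

brown, white, violet, orange, blue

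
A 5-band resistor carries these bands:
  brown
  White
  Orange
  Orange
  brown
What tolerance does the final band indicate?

±1%

The last band, brown, is the tolerance band.
Brown corresponds to ±1%.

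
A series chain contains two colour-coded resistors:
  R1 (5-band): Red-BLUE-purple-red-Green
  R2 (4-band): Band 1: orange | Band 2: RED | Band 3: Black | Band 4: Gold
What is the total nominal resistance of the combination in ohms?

R1: red, blue, violet → 267; red ×10^2 → 26700 Ω.
R2: orange, red → 32; black ×1 → 32 Ω.
Series: 26700 + 32 = 26732 Ω.

26732 Ω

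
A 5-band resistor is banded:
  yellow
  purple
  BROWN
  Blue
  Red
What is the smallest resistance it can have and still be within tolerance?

461580000 Ω

Yellow → 4 (first significant figure)
Violet → 7 (second significant figure)
Brown → 1 (third significant figure)
Blue → ×10^6 multiplier
Red → ±2% tolerance
471 × 1000000 = 471000000 Ω
Smallest = 471000000 × (1 − 2/100) = 461580000 Ω.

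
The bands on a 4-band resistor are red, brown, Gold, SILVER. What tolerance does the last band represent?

±10%

The last band, silver, is the tolerance band.
Silver corresponds to ±10%.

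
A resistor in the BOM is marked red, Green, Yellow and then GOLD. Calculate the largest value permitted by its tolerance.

Red → 2 (first significant figure)
Green → 5 (second significant figure)
Yellow → ×10^4 multiplier
Gold → ±5% tolerance
25 × 10000 = 250000 Ω
Largest = 250000 × (1 + 5/100) = 262500 Ω.

262500 Ω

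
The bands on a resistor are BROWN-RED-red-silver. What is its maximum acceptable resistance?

Brown → 1 (first significant figure)
Red → 2 (second significant figure)
Red → ×10^2 multiplier
Silver → ±10% tolerance
12 × 100 = 1200 Ω
Maximum = 1200 × (1 + 10/100) = 1320 Ω.

1320 Ω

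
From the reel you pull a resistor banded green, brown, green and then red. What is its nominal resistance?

Green → 5 (first significant figure)
Brown → 1 (second significant figure)
Green → ×10^5 multiplier
51 × 100000 = 5100000 Ω

5100000 Ω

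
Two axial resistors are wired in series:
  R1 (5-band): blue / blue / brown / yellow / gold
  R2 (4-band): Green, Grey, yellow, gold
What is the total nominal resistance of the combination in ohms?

R1: blue, blue, brown → 661; yellow ×10^4 → 6610000 Ω.
R2: green, grey → 58; yellow ×10^4 → 580000 Ω.
Series: 6610000 + 580000 = 7190000 Ω.

7190000 Ω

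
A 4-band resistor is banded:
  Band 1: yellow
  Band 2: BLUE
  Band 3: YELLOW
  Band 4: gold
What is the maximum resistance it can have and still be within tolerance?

483000 Ω

Yellow → 4 (first significant figure)
Blue → 6 (second significant figure)
Yellow → ×10^4 multiplier
Gold → ±5% tolerance
46 × 10000 = 460000 Ω
Maximum = 460000 × (1 + 5/100) = 483000 Ω.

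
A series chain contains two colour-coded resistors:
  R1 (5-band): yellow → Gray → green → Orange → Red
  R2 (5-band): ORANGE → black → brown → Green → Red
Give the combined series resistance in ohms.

30585000 Ω

R1: yellow, grey, green → 485; orange ×10^3 → 485000 Ω.
R2: orange, black, brown → 301; green ×10^5 → 30100000 Ω.
Series: 485000 + 30100000 = 30585000 Ω.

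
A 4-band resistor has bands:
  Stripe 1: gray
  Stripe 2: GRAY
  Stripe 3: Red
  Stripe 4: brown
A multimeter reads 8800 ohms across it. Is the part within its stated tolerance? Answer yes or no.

Grey → 8 (first significant figure)
Grey → 8 (second significant figure)
Red → ×10^2 multiplier
Brown → ±1% tolerance
88 × 100 = 8800 Ω
Allowed range: 8712 Ω to 8888 Ω.
8800 ohms lies inside that range.

yes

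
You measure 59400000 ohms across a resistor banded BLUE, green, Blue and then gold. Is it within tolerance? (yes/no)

Blue → 6 (first significant figure)
Green → 5 (second significant figure)
Blue → ×10^6 multiplier
Gold → ±5% tolerance
65 × 1000000 = 65000000 Ω
Allowed range: 61750000 Ω to 68250000 Ω.
59400000 ohms lies outside that range.

no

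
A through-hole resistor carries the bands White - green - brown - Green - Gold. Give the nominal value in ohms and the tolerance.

White → 9 (first significant figure)
Green → 5 (second significant figure)
Brown → 1 (third significant figure)
Green → ×10^5 multiplier
Gold → ±5% tolerance
951 × 100000 = 95100000 Ω

95100000 Ω ±5%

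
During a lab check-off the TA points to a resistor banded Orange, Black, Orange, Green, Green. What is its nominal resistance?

30300000 Ω

Orange → 3 (first significant figure)
Black → 0 (second significant figure)
Orange → 3 (third significant figure)
Green → ×10^5 multiplier
303 × 100000 = 30300000 Ω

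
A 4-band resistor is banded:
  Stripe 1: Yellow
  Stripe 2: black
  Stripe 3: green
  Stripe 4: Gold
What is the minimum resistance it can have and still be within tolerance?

Yellow → 4 (first significant figure)
Black → 0 (second significant figure)
Green → ×10^5 multiplier
Gold → ±5% tolerance
40 × 100000 = 4000000 Ω
Minimum = 4000000 × (1 − 5/100) = 3800000 Ω.

3800000 Ω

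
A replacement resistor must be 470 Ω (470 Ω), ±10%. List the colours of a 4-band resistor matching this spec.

470 Ω = 47 × 10^1.
4 → yellow
7 → violet
Multiplier 10^1 → brown.
±10% tolerance → silver.

yellow, violet, brown, silver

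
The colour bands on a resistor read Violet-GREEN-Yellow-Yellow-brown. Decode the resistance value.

7540000 Ω

Violet → 7 (first significant figure)
Green → 5 (second significant figure)
Yellow → 4 (third significant figure)
Yellow → ×10^4 multiplier
754 × 10000 = 7540000 Ω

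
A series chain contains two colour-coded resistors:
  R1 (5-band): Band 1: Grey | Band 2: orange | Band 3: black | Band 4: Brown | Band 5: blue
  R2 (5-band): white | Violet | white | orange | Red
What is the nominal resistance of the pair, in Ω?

R1: grey, orange, black → 830; brown ×10 → 8300 Ω.
R2: white, violet, white → 979; orange ×10^3 → 979000 Ω.
Series: 8300 + 979000 = 987300 Ω.

987300 Ω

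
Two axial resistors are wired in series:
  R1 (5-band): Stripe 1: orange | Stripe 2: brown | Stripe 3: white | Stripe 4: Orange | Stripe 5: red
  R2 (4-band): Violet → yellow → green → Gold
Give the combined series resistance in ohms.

R1: orange, brown, white → 319; orange ×10^3 → 319000 Ω.
R2: violet, yellow → 74; green ×10^5 → 7400000 Ω.
Series: 319000 + 7400000 = 7719000 Ω.

7719000 Ω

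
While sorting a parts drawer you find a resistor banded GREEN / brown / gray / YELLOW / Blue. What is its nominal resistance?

Green → 5 (first significant figure)
Brown → 1 (second significant figure)
Grey → 8 (third significant figure)
Yellow → ×10^4 multiplier
518 × 10000 = 5180000 Ω

5180000 Ω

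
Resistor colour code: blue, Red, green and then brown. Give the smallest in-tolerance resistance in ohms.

6138000 Ω

Blue → 6 (first significant figure)
Red → 2 (second significant figure)
Green → ×10^5 multiplier
Brown → ±1% tolerance
62 × 100000 = 6200000 Ω
Smallest = 6200000 × (1 − 1/100) = 6138000 Ω.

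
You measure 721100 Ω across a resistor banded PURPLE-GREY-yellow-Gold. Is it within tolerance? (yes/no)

Violet → 7 (first significant figure)
Grey → 8 (second significant figure)
Yellow → ×10^4 multiplier
Gold → ±5% tolerance
78 × 10000 = 780000 Ω
Allowed range: 741000 Ω to 819000 Ω.
721100 Ω lies outside that range.

no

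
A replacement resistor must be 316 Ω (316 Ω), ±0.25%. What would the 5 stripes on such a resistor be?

orange, brown, blue, black, blue

316 Ω = 316 × 10^0.
3 → orange
1 → brown
6 → blue
Multiplier 10^0 → black.
±0.25% tolerance → blue.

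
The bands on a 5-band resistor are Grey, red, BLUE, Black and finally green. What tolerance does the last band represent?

±0.5%

The last band, green, is the tolerance band.
Green corresponds to ±0.5%.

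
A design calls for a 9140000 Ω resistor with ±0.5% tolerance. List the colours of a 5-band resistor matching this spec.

white, brown, yellow, yellow, green

9140000 Ω = 914 × 10^4.
9 → white
1 → brown
4 → yellow
Multiplier 10^4 → yellow.
±0.5% tolerance → green.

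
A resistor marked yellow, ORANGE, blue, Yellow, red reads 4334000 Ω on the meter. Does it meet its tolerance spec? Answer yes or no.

Yellow → 4 (first significant figure)
Orange → 3 (second significant figure)
Blue → 6 (third significant figure)
Yellow → ×10^4 multiplier
Red → ±2% tolerance
436 × 10000 = 4360000 Ω
Allowed range: 4272800 Ω to 4447200 Ω.
4334000 Ω lies inside that range.

yes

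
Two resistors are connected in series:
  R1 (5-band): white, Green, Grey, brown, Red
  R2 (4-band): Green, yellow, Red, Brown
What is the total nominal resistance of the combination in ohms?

R1: white, green, grey → 958; brown ×10 → 9580 Ω.
R2: green, yellow → 54; red ×10^2 → 5400 Ω.
Series: 9580 + 5400 = 14980 Ω.

14980 Ω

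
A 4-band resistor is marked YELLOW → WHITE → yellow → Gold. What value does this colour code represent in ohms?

490000 Ω

Yellow → 4 (first significant figure)
White → 9 (second significant figure)
Yellow → ×10^4 multiplier
49 × 10000 = 490000 Ω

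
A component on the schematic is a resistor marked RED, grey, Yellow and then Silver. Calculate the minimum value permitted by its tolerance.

252000 Ω

Red → 2 (first significant figure)
Grey → 8 (second significant figure)
Yellow → ×10^4 multiplier
Silver → ±10% tolerance
28 × 10000 = 280000 Ω
Minimum = 280000 × (1 − 10/100) = 252000 Ω.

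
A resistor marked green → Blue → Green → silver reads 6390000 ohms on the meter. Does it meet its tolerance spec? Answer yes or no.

Green → 5 (first significant figure)
Blue → 6 (second significant figure)
Green → ×10^5 multiplier
Silver → ±10% tolerance
56 × 100000 = 5600000 Ω
Allowed range: 5040000 Ω to 6160000 Ω.
6390000 ohms lies outside that range.

no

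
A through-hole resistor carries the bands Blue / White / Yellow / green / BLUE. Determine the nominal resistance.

Blue → 6 (first significant figure)
White → 9 (second significant figure)
Yellow → 4 (third significant figure)
Green → ×10^5 multiplier
694 × 100000 = 69400000 Ω

69400000 Ω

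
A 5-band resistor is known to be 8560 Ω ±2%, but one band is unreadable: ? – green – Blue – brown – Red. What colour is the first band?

grey

8560 Ω = 856 × 10^1.
The first band gives digit 8 of the significand, and 8 is grey.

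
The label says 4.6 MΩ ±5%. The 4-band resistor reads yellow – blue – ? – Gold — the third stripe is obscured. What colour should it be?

green

4600000 Ω = 46 × 10^5.
The third band is the multiplier, 10^5, which is green.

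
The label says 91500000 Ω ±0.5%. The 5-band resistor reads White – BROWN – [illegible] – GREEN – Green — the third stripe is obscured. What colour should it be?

green

91500000 Ω = 915 × 10^5.
The third band gives digit 5 of the significand, and 5 is green.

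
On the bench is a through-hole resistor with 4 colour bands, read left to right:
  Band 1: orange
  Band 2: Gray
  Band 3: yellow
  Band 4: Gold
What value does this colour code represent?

Orange → 3 (first significant figure)
Grey → 8 (second significant figure)
Yellow → ×10^4 multiplier
38 × 10000 = 380000 Ω

380000 Ω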